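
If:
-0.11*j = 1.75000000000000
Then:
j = -15.91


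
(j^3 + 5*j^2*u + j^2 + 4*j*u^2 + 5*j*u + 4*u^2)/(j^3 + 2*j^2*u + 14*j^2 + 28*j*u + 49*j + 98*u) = (j^3 + 5*j^2*u + j^2 + 4*j*u^2 + 5*j*u + 4*u^2)/(j^3 + 2*j^2*u + 14*j^2 + 28*j*u + 49*j + 98*u)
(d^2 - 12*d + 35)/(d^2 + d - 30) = (d - 7)/(d + 6)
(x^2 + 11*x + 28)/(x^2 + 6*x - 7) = (x + 4)/(x - 1)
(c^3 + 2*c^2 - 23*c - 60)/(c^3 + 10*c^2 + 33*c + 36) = (c - 5)/(c + 3)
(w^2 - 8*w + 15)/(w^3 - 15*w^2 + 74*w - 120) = (w - 3)/(w^2 - 10*w + 24)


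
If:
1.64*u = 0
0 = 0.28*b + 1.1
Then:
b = -3.93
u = 0.00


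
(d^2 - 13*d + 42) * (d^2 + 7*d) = d^4 - 6*d^3 - 49*d^2 + 294*d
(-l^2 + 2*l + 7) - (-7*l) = -l^2 + 9*l + 7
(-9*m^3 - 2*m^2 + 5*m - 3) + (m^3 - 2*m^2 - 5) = -8*m^3 - 4*m^2 + 5*m - 8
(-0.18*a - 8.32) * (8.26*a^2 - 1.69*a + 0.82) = -1.4868*a^3 - 68.419*a^2 + 13.9132*a - 6.8224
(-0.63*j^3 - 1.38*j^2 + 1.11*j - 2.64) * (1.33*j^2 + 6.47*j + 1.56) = -0.8379*j^5 - 5.9115*j^4 - 8.4351*j^3 + 1.5177*j^2 - 15.3492*j - 4.1184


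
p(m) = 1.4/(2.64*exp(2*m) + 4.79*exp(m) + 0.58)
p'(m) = 1.4*(-5.28*exp(2*m) - 4.79*exp(m))/(2.64*exp(2*m) + 4.79*exp(m) + 0.58)^2 = (-7.392*exp(m) - 6.706)*exp(m)/(2.64*exp(2*m) + 4.79*exp(m) + 0.58)^2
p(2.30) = 0.00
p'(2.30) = -0.01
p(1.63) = 0.01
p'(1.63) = -0.03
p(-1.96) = 1.07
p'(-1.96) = -0.64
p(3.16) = 0.00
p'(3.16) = -0.00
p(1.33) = 0.02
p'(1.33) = -0.04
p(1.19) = 0.03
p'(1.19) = -0.05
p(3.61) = 0.00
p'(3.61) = -0.00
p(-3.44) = 1.90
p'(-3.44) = -0.41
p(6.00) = 0.00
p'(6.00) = 0.00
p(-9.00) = 2.41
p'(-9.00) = 0.00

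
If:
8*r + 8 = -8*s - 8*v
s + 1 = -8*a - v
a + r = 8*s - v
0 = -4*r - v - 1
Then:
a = -1/215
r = -8/215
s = -24/215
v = -183/215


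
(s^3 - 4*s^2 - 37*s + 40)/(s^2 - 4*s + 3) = (s^2 - 3*s - 40)/(s - 3)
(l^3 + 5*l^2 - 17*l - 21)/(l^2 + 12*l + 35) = (l^2 - 2*l - 3)/(l + 5)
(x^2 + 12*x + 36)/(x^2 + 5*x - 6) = (x + 6)/(x - 1)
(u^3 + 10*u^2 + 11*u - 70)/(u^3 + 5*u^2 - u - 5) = (u^2 + 5*u - 14)/(u^2 - 1)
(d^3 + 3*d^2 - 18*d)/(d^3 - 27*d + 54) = d/(d - 3)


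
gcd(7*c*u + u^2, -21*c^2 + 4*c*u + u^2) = 7*c + u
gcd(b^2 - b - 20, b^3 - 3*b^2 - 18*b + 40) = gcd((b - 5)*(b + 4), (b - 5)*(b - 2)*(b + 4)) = b^2 - b - 20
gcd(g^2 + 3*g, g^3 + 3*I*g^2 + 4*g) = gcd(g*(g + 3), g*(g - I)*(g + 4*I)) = g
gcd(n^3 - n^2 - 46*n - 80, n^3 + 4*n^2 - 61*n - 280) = n^2 - 3*n - 40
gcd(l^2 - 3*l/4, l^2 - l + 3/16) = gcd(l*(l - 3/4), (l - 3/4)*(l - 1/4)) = l - 3/4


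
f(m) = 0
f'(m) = 0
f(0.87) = 0.00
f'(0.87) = 0.00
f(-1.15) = 0.00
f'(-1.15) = 0.00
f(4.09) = 0.00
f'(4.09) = 0.00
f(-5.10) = 0.00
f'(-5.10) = 0.00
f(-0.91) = 0.00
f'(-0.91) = 0.00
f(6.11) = 0.00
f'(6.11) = 0.00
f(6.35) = 0.00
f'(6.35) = 0.00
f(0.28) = 0.00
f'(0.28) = 0.00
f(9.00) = 0.00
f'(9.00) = 0.00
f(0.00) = 0.00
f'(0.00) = 0.00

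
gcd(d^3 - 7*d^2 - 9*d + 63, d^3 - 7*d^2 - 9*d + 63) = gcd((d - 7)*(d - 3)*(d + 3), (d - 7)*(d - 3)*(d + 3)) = d^3 - 7*d^2 - 9*d + 63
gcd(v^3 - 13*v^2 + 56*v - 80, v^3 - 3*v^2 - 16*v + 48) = v - 4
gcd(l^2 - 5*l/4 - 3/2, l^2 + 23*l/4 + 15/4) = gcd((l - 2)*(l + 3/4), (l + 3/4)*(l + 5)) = l + 3/4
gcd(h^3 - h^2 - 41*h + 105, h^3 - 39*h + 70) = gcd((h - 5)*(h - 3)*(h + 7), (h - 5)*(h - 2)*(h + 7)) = h^2 + 2*h - 35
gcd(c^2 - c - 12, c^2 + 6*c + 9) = c + 3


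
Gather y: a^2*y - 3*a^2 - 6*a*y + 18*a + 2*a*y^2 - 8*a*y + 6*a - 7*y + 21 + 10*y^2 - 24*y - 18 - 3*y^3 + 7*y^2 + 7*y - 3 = -3*a^2 + 24*a - 3*y^3 + y^2*(2*a + 17) + y*(a^2 - 14*a - 24)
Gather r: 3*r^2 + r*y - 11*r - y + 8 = 3*r^2 + r*(y - 11) - y + 8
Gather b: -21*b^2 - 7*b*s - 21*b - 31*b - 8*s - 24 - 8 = -21*b^2 + b*(-7*s - 52) - 8*s - 32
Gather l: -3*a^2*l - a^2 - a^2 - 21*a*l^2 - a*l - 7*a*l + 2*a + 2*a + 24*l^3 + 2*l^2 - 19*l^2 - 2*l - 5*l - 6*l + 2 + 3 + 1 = -2*a^2 + 4*a + 24*l^3 + l^2*(-21*a - 17) + l*(-3*a^2 - 8*a - 13) + 6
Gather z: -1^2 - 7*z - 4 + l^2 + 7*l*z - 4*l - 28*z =l^2 - 4*l + z*(7*l - 35) - 5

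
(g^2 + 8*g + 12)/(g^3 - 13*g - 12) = (g^2 + 8*g + 12)/(g^3 - 13*g - 12)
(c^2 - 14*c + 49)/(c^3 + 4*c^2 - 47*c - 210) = (c - 7)/(c^2 + 11*c + 30)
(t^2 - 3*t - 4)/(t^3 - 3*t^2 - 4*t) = 1/t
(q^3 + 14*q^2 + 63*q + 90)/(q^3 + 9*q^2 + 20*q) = (q^2 + 9*q + 18)/(q*(q + 4))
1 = 1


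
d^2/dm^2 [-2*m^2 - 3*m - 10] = -4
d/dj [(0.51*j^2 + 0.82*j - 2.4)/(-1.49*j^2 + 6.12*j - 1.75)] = (4.343*j^2 - 8.937*j + 13.253)/(2.2201*j^4 - 18.2376*j^3 + 42.6694*j^2 - 21.42*j + 3.0625)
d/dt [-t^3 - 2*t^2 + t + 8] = -3*t^2 - 4*t + 1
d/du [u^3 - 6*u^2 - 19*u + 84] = 3*u^2 - 12*u - 19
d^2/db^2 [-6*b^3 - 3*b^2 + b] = -36*b - 6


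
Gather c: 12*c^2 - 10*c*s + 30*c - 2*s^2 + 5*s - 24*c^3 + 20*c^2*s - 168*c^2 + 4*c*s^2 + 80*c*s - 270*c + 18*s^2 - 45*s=-24*c^3 + c^2*(20*s - 156) + c*(4*s^2 + 70*s - 240) + 16*s^2 - 40*s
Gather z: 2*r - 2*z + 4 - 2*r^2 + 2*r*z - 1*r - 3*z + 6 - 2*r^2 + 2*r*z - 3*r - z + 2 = -4*r^2 - 2*r + z*(4*r - 6) + 12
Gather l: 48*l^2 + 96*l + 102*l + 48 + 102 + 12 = 48*l^2 + 198*l + 162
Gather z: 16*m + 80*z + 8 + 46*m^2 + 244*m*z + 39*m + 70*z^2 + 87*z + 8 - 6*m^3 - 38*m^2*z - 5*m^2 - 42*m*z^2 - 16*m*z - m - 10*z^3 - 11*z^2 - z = -6*m^3 + 41*m^2 + 54*m - 10*z^3 + z^2*(59 - 42*m) + z*(-38*m^2 + 228*m + 166) + 16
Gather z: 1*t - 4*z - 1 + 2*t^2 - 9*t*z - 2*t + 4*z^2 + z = 2*t^2 - t + 4*z^2 + z*(-9*t - 3) - 1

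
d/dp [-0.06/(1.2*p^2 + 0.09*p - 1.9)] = (0.144*p + 0.0054)/(1.2*p^2 + 0.09*p - 1.9)^2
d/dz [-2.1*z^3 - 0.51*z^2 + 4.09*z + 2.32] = -6.3*z^2 - 1.02*z + 4.09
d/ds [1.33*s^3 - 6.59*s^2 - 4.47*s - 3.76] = 3.99*s^2 - 13.18*s - 4.47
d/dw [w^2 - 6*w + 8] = 2*w - 6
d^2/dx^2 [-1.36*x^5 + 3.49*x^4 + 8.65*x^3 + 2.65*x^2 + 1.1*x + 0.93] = -27.2*x^3 + 41.88*x^2 + 51.9*x + 5.3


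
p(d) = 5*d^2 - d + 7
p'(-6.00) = -61.00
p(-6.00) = 193.00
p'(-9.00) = -91.00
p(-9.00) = 421.00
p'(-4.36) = -44.60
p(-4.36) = 106.41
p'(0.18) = 0.80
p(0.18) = 6.98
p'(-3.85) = -39.50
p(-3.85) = 84.96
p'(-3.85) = -39.50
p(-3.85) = 84.96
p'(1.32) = 12.20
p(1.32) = 14.39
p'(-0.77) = -8.70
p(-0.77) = 10.73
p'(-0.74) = -8.40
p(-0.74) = 10.48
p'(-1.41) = -15.10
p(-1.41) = 18.35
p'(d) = 10*d - 1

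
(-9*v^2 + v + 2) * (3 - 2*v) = 18*v^3 - 29*v^2 - v + 6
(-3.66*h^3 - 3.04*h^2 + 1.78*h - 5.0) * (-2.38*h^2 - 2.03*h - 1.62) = 8.7108*h^5 + 14.665*h^4 + 7.864*h^3 + 13.2114*h^2 + 7.2664*h + 8.1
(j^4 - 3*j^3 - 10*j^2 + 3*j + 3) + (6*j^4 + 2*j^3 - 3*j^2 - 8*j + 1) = 7*j^4 - j^3 - 13*j^2 - 5*j + 4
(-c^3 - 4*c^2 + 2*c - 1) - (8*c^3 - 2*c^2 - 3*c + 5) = -9*c^3 - 2*c^2 + 5*c - 6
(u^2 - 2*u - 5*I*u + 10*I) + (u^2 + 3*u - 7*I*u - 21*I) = 2*u^2 + u - 12*I*u - 11*I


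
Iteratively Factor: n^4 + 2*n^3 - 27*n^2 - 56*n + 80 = (n - 5)*(n^3 + 7*n^2 + 8*n - 16) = (n - 5)*(n + 4)*(n^2 + 3*n - 4) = (n - 5)*(n - 1)*(n + 4)*(n + 4)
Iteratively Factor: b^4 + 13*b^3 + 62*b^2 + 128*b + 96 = (b + 2)*(b^3 + 11*b^2 + 40*b + 48) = (b + 2)*(b + 3)*(b^2 + 8*b + 16) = (b + 2)*(b + 3)*(b + 4)*(b + 4)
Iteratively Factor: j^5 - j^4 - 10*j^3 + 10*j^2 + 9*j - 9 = (j + 3)*(j^4 - 4*j^3 + 2*j^2 + 4*j - 3) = (j - 1)*(j + 3)*(j^3 - 3*j^2 - j + 3) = (j - 1)*(j + 1)*(j + 3)*(j^2 - 4*j + 3) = (j - 1)^2*(j + 1)*(j + 3)*(j - 3)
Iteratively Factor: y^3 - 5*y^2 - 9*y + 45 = (y - 5)*(y^2 - 9) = (y - 5)*(y - 3)*(y + 3)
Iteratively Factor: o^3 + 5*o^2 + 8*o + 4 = (o + 2)*(o^2 + 3*o + 2) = (o + 2)^2*(o + 1)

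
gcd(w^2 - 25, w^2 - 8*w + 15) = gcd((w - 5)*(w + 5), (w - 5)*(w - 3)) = w - 5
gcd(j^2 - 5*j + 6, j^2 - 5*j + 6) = j^2 - 5*j + 6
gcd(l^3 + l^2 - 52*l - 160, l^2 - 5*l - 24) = l - 8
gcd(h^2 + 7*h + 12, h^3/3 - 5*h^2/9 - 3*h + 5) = h + 3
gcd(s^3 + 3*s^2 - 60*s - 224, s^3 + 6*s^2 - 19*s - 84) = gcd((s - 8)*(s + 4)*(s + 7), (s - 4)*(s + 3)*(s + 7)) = s + 7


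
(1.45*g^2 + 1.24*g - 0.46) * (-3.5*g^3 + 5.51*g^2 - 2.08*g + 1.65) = -5.075*g^5 + 3.6495*g^4 + 5.4264*g^3 - 2.7213*g^2 + 3.0028*g - 0.759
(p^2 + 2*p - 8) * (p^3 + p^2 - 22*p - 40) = p^5 + 3*p^4 - 28*p^3 - 92*p^2 + 96*p + 320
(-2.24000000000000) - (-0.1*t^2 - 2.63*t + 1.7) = 0.1*t^2 + 2.63*t - 3.94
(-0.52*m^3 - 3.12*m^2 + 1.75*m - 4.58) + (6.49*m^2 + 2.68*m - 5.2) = -0.52*m^3 + 3.37*m^2 + 4.43*m - 9.78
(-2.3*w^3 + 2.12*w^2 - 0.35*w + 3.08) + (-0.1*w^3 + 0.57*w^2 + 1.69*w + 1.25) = -2.4*w^3 + 2.69*w^2 + 1.34*w + 4.33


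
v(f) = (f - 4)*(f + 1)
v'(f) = 2*f - 3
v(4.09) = 0.46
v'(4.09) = 5.18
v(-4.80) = 33.44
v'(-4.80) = -12.60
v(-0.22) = -3.29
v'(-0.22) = -3.44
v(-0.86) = -0.68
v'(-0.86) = -4.72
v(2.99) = -4.03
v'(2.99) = 2.98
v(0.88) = -5.87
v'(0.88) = -1.24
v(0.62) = -5.48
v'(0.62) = -1.76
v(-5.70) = 45.59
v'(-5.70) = -14.40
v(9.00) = 50.00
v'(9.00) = 15.00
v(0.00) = -4.00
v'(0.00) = -3.00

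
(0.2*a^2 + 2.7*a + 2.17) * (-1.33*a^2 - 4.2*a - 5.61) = -0.266*a^4 - 4.431*a^3 - 15.3481*a^2 - 24.261*a - 12.1737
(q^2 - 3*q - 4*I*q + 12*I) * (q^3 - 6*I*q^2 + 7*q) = q^5 - 3*q^4 - 10*I*q^4 - 17*q^3 + 30*I*q^3 + 51*q^2 - 28*I*q^2 + 84*I*q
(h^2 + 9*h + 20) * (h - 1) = h^3 + 8*h^2 + 11*h - 20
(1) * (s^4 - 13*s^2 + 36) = s^4 - 13*s^2 + 36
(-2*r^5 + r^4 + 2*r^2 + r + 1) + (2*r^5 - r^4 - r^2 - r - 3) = r^2 - 2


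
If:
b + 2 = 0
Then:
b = -2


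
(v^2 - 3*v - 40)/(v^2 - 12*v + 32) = (v + 5)/(v - 4)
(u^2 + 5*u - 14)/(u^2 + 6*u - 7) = (u - 2)/(u - 1)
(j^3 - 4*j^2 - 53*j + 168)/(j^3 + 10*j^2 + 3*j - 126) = (j - 8)/(j + 6)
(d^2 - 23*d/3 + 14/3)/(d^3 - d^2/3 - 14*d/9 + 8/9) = 3*(d - 7)/(3*d^2 + d - 4)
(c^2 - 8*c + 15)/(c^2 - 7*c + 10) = (c - 3)/(c - 2)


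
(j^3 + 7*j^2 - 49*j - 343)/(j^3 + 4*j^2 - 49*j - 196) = (j + 7)/(j + 4)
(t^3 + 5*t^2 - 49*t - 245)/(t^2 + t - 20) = (t^2 - 49)/(t - 4)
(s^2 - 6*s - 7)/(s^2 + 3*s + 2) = (s - 7)/(s + 2)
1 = 1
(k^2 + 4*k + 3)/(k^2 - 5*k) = (k^2 + 4*k + 3)/(k*(k - 5))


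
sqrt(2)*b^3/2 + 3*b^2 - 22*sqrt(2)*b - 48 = (b - 4*sqrt(2))*(b + 6*sqrt(2))*(sqrt(2)*b/2 + 1)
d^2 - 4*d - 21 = (d - 7)*(d + 3)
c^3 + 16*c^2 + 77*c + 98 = (c + 2)*(c + 7)^2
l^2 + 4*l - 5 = (l - 1)*(l + 5)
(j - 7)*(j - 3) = j^2 - 10*j + 21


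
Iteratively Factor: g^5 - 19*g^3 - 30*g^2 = (g)*(g^4 - 19*g^2 - 30*g) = g*(g + 2)*(g^3 - 2*g^2 - 15*g) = g*(g + 2)*(g + 3)*(g^2 - 5*g) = g*(g - 5)*(g + 2)*(g + 3)*(g)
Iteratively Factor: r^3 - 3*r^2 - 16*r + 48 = (r + 4)*(r^2 - 7*r + 12) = (r - 3)*(r + 4)*(r - 4)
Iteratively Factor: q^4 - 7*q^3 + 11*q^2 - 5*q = (q - 1)*(q^3 - 6*q^2 + 5*q) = (q - 1)^2*(q^2 - 5*q) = q*(q - 1)^2*(q - 5)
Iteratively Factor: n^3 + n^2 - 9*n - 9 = (n + 1)*(n^2 - 9) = (n + 1)*(n + 3)*(n - 3)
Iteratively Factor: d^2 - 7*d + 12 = (d - 3)*(d - 4)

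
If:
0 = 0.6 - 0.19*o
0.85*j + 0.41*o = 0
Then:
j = -1.52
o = 3.16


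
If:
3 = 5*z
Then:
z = 3/5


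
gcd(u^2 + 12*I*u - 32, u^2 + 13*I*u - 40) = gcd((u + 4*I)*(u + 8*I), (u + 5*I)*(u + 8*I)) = u + 8*I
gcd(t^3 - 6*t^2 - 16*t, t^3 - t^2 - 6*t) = t^2 + 2*t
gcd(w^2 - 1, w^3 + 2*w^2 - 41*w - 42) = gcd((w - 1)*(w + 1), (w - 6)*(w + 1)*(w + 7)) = w + 1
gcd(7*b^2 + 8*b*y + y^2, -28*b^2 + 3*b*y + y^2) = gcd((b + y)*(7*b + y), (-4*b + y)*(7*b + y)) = 7*b + y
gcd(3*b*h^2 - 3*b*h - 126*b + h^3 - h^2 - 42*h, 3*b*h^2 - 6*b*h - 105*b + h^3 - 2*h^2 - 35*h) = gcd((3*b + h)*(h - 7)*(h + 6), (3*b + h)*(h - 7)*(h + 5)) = 3*b*h - 21*b + h^2 - 7*h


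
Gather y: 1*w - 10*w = -9*w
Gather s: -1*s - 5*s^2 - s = -5*s^2 - 2*s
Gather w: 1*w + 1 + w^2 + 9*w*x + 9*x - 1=w^2 + w*(9*x + 1) + 9*x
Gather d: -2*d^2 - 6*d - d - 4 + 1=-2*d^2 - 7*d - 3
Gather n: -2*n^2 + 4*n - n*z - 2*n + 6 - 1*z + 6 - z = -2*n^2 + n*(2 - z) - 2*z + 12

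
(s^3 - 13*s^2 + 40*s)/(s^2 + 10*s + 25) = s*(s^2 - 13*s + 40)/(s^2 + 10*s + 25)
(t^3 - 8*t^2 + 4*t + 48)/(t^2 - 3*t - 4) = (t^2 - 4*t - 12)/(t + 1)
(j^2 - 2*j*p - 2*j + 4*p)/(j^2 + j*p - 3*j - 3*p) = (j^2 - 2*j*p - 2*j + 4*p)/(j^2 + j*p - 3*j - 3*p)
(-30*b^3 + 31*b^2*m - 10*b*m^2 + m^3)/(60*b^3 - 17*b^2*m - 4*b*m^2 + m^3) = (-2*b + m)/(4*b + m)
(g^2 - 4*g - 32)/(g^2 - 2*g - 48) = (g + 4)/(g + 6)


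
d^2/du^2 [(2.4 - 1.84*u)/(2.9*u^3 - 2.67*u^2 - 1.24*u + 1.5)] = (-92.8464*u^5 + 327.69072*u^4 - 336.798832*u^3 + 146.92176*u^2 - 59.17968*u + 19.75968)/(24.389*u^9 - 67.3641*u^8 + 30.73623*u^7 + 76.418757*u^6 - 82.829388*u^5 - 12.600126*u^4 + 47.465576*u^3 - 11.1033*u^2 - 8.37*u + 3.375)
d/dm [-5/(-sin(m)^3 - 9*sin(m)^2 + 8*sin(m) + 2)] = 5*(-3*sin(m)^2 - 18*sin(m) + 8)*cos(m)/(sin(m)^3 + 9*sin(m)^2 - 8*sin(m) - 2)^2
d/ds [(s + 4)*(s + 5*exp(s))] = s + (s + 4)*(5*exp(s) + 1) + 5*exp(s)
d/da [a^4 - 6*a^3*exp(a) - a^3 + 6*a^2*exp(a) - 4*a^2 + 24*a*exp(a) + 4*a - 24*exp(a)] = -6*a^3*exp(a) + 4*a^3 - 12*a^2*exp(a) - 3*a^2 + 36*a*exp(a) - 8*a + 4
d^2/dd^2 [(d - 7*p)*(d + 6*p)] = 2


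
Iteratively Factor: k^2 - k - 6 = (k - 3)*(k + 2)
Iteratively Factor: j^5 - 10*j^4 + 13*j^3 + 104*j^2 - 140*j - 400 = (j - 4)*(j^4 - 6*j^3 - 11*j^2 + 60*j + 100) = (j - 5)*(j - 4)*(j^3 - j^2 - 16*j - 20) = (j - 5)*(j - 4)*(j + 2)*(j^2 - 3*j - 10) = (j - 5)^2*(j - 4)*(j + 2)*(j + 2)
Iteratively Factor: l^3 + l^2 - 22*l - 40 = (l + 4)*(l^2 - 3*l - 10) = (l + 2)*(l + 4)*(l - 5)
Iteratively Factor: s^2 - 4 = (s + 2)*(s - 2)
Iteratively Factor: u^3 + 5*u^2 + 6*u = (u + 3)*(u^2 + 2*u) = (u + 2)*(u + 3)*(u)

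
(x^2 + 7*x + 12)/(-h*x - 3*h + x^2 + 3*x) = (x + 4)/(-h + x)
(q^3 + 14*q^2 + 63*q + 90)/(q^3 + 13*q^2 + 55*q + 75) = (q + 6)/(q + 5)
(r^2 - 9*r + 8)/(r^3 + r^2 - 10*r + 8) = (r - 8)/(r^2 + 2*r - 8)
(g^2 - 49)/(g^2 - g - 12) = (49 - g^2)/(-g^2 + g + 12)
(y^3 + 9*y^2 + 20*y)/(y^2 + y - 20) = y*(y + 4)/(y - 4)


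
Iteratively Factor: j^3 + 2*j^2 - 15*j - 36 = (j + 3)*(j^2 - j - 12) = (j - 4)*(j + 3)*(j + 3)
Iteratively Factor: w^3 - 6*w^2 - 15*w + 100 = (w - 5)*(w^2 - w - 20) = (w - 5)*(w + 4)*(w - 5)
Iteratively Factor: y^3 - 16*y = (y - 4)*(y^2 + 4*y) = y*(y - 4)*(y + 4)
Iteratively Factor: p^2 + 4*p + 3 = (p + 3)*(p + 1)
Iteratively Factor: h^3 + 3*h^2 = (h)*(h^2 + 3*h) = h^2*(h + 3)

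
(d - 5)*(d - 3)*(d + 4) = d^3 - 4*d^2 - 17*d + 60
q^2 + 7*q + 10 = (q + 2)*(q + 5)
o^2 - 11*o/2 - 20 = (o - 8)*(o + 5/2)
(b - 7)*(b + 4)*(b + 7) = b^3 + 4*b^2 - 49*b - 196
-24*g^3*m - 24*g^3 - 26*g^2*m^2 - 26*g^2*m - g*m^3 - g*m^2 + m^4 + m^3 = (-6*g + m)*(g + m)*(4*g + m)*(m + 1)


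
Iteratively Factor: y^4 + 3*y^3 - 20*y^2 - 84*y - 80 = (y + 2)*(y^3 + y^2 - 22*y - 40) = (y + 2)*(y + 4)*(y^2 - 3*y - 10) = (y - 5)*(y + 2)*(y + 4)*(y + 2)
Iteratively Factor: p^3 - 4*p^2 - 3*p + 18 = (p + 2)*(p^2 - 6*p + 9) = (p - 3)*(p + 2)*(p - 3)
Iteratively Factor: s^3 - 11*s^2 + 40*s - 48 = (s - 4)*(s^2 - 7*s + 12) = (s - 4)^2*(s - 3)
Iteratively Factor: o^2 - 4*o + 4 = (o - 2)*(o - 2)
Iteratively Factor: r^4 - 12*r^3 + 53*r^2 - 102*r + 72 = (r - 3)*(r^3 - 9*r^2 + 26*r - 24) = (r - 3)^2*(r^2 - 6*r + 8) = (r - 3)^2*(r - 2)*(r - 4)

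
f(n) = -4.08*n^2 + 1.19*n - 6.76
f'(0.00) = 1.19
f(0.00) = -6.76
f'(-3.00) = 25.67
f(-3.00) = -47.05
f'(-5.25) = 44.03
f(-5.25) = -125.46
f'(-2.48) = 21.43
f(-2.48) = -34.80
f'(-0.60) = 6.09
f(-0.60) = -8.94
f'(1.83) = -13.74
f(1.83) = -18.25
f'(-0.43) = 4.70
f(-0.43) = -8.03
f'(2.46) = -18.88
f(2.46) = -28.52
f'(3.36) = -26.23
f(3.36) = -48.82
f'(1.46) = -10.72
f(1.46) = -13.72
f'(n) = 1.19 - 8.16*n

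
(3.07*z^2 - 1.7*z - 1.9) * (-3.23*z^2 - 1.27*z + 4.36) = -9.9161*z^4 + 1.5921*z^3 + 21.6812*z^2 - 4.999*z - 8.284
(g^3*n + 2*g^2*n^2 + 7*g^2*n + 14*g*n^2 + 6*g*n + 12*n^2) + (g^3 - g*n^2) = g^3*n + g^3 + 2*g^2*n^2 + 7*g^2*n + 13*g*n^2 + 6*g*n + 12*n^2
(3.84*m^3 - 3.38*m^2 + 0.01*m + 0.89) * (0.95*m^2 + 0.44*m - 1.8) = 3.648*m^5 - 1.5214*m^4 - 8.3897*m^3 + 6.9339*m^2 + 0.3736*m - 1.602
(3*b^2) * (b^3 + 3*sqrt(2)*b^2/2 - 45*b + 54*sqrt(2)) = 3*b^5 + 9*sqrt(2)*b^4/2 - 135*b^3 + 162*sqrt(2)*b^2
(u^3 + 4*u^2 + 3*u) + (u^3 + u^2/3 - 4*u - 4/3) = 2*u^3 + 13*u^2/3 - u - 4/3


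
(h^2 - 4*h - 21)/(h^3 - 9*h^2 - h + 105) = 1/(h - 5)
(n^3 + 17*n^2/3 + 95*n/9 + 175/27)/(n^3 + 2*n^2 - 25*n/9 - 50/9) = (9*n^2 + 36*n + 35)/(3*(3*n^2 + n - 10))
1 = 1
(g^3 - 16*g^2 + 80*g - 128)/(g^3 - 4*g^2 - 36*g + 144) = (g^2 - 12*g + 32)/(g^2 - 36)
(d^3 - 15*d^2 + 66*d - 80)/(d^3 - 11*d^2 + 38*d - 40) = (d - 8)/(d - 4)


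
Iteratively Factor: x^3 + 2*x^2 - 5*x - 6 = (x + 3)*(x^2 - x - 2) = (x + 1)*(x + 3)*(x - 2)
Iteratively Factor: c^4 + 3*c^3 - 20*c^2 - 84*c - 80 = (c + 2)*(c^3 + c^2 - 22*c - 40) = (c - 5)*(c + 2)*(c^2 + 6*c + 8) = (c - 5)*(c + 2)^2*(c + 4)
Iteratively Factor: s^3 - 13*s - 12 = (s + 3)*(s^2 - 3*s - 4) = (s + 1)*(s + 3)*(s - 4)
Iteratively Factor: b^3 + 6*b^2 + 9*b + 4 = (b + 4)*(b^2 + 2*b + 1) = (b + 1)*(b + 4)*(b + 1)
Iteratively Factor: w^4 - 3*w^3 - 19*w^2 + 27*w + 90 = (w - 3)*(w^3 - 19*w - 30) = (w - 3)*(w + 2)*(w^2 - 2*w - 15) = (w - 5)*(w - 3)*(w + 2)*(w + 3)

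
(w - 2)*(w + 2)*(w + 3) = w^3 + 3*w^2 - 4*w - 12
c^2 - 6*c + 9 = (c - 3)^2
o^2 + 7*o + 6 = (o + 1)*(o + 6)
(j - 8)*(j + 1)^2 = j^3 - 6*j^2 - 15*j - 8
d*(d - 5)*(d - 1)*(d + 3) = d^4 - 3*d^3 - 13*d^2 + 15*d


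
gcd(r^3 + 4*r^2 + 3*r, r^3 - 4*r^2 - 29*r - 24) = r^2 + 4*r + 3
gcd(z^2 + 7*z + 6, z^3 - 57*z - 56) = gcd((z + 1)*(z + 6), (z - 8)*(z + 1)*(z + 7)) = z + 1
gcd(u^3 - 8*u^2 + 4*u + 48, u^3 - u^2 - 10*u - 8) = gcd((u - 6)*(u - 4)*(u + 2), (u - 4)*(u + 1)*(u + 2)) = u^2 - 2*u - 8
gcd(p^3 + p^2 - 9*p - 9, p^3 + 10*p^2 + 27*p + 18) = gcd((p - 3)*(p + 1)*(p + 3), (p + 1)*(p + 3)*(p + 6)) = p^2 + 4*p + 3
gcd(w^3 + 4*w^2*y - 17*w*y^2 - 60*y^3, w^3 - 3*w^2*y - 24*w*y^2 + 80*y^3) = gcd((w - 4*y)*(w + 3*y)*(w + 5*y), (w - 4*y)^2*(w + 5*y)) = -w^2 - w*y + 20*y^2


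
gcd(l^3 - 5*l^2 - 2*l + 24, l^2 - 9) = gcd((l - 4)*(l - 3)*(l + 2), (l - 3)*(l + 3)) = l - 3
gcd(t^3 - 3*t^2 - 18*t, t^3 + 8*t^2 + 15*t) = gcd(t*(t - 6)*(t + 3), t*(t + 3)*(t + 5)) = t^2 + 3*t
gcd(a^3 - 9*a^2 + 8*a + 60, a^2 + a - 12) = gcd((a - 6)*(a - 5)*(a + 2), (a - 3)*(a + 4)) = 1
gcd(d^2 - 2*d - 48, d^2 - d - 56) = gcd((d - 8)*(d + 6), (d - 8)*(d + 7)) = d - 8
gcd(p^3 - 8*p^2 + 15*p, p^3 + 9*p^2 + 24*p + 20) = 1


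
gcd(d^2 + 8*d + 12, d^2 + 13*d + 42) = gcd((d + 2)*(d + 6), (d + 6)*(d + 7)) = d + 6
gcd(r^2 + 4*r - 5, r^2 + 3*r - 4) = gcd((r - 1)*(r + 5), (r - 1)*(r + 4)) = r - 1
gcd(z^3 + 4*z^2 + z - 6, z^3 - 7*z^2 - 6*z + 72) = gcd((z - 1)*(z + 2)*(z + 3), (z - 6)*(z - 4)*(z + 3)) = z + 3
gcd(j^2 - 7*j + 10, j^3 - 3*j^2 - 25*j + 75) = j - 5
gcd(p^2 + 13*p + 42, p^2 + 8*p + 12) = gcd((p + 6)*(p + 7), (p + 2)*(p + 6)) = p + 6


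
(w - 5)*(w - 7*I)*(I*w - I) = I*w^3 + 7*w^2 - 6*I*w^2 - 42*w + 5*I*w + 35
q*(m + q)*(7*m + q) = 7*m^2*q + 8*m*q^2 + q^3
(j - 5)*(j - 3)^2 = j^3 - 11*j^2 + 39*j - 45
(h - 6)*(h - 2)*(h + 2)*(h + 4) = h^4 - 2*h^3 - 28*h^2 + 8*h + 96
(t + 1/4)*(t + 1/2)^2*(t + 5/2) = t^4 + 15*t^3/4 + 29*t^2/8 + 21*t/16 + 5/32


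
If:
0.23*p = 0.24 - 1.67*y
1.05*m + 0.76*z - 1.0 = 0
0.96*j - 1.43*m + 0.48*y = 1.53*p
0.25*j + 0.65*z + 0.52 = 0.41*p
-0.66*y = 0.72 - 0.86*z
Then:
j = 62.90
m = 2.96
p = 35.22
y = -4.71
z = -2.78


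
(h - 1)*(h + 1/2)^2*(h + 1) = h^4 + h^3 - 3*h^2/4 - h - 1/4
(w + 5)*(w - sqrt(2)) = w^2 - sqrt(2)*w + 5*w - 5*sqrt(2)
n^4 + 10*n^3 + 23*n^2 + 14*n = n*(n + 1)*(n + 2)*(n + 7)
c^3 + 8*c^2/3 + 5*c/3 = c*(c + 1)*(c + 5/3)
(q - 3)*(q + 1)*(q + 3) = q^3 + q^2 - 9*q - 9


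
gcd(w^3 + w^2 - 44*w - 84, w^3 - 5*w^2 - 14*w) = w^2 - 5*w - 14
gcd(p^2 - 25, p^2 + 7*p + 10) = p + 5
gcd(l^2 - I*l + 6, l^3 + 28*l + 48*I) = l + 2*I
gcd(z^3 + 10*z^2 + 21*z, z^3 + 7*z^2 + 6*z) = z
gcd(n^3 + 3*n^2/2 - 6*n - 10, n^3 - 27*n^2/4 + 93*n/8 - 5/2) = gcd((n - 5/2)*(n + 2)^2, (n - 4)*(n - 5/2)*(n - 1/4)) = n - 5/2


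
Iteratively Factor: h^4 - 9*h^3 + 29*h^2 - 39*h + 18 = (h - 3)*(h^3 - 6*h^2 + 11*h - 6) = (h - 3)*(h - 2)*(h^2 - 4*h + 3) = (h - 3)^2*(h - 2)*(h - 1)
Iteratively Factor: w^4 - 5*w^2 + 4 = (w + 1)*(w^3 - w^2 - 4*w + 4) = (w + 1)*(w + 2)*(w^2 - 3*w + 2) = (w - 2)*(w + 1)*(w + 2)*(w - 1)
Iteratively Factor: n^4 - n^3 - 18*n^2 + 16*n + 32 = (n - 2)*(n^3 + n^2 - 16*n - 16) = (n - 2)*(n + 4)*(n^2 - 3*n - 4) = (n - 2)*(n + 1)*(n + 4)*(n - 4)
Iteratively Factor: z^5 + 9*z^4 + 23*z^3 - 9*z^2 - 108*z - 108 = (z + 3)*(z^4 + 6*z^3 + 5*z^2 - 24*z - 36) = (z - 2)*(z + 3)*(z^3 + 8*z^2 + 21*z + 18) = (z - 2)*(z + 2)*(z + 3)*(z^2 + 6*z + 9) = (z - 2)*(z + 2)*(z + 3)^2*(z + 3)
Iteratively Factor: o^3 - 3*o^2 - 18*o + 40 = (o - 2)*(o^2 - o - 20) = (o - 5)*(o - 2)*(o + 4)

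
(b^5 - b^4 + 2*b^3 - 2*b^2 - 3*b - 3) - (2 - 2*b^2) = b^5 - b^4 + 2*b^3 - 3*b - 5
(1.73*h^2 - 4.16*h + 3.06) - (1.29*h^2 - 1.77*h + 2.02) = 0.44*h^2 - 2.39*h + 1.04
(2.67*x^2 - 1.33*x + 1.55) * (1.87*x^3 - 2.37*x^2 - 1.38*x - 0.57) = 4.9929*x^5 - 8.815*x^4 + 2.366*x^3 - 3.36*x^2 - 1.3809*x - 0.8835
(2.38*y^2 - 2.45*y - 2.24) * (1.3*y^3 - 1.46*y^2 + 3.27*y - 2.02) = 3.094*y^5 - 6.6598*y^4 + 8.4476*y^3 - 9.5487*y^2 - 2.3758*y + 4.5248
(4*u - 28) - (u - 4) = 3*u - 24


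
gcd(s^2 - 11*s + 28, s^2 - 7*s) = s - 7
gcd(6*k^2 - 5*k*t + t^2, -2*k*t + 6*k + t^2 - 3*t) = -2*k + t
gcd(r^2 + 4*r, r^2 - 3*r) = r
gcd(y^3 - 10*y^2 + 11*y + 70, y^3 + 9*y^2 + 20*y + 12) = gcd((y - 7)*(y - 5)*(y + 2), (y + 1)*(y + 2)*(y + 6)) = y + 2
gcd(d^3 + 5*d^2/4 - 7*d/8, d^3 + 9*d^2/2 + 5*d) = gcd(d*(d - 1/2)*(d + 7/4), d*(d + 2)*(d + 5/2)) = d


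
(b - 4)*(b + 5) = b^2 + b - 20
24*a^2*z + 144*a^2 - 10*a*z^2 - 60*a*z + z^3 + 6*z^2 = (-6*a + z)*(-4*a + z)*(z + 6)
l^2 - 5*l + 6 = (l - 3)*(l - 2)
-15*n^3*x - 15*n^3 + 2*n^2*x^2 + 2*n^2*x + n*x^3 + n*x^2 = (-3*n + x)*(5*n + x)*(n*x + n)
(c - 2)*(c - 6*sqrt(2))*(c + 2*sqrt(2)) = c^3 - 4*sqrt(2)*c^2 - 2*c^2 - 24*c + 8*sqrt(2)*c + 48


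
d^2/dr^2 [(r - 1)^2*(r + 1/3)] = 6*r - 10/3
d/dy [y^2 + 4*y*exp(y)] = 4*y*exp(y) + 2*y + 4*exp(y)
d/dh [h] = 1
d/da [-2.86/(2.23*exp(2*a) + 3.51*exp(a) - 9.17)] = (12.7556*exp(a) + 10.0386)*exp(a)/(2.23*exp(2*a) + 3.51*exp(a) - 9.17)^2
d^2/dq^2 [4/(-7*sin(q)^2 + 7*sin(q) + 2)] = 28*(-28*sin(q)^4 + 21*sin(q)^3 + 27*sin(q)^2 - 40*sin(q) + 18)/(-7*sin(q)^2 + 7*sin(q) + 2)^3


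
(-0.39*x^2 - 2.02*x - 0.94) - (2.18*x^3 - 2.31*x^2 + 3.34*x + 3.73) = -2.18*x^3 + 1.92*x^2 - 5.36*x - 4.67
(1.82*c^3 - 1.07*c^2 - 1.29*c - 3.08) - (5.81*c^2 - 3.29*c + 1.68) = 1.82*c^3 - 6.88*c^2 + 2.0*c - 4.76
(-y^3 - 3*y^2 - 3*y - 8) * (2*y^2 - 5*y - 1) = -2*y^5 - y^4 + 10*y^3 + 2*y^2 + 43*y + 8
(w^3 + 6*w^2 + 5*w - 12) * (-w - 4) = -w^4 - 10*w^3 - 29*w^2 - 8*w + 48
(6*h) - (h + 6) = 5*h - 6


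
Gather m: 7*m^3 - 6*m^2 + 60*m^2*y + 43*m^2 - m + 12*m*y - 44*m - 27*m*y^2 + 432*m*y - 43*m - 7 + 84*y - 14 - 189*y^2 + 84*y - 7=7*m^3 + m^2*(60*y + 37) + m*(-27*y^2 + 444*y - 88) - 189*y^2 + 168*y - 28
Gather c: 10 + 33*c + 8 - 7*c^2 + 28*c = -7*c^2 + 61*c + 18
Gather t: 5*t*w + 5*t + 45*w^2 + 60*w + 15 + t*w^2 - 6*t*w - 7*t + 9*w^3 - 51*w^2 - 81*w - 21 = t*(w^2 - w - 2) + 9*w^3 - 6*w^2 - 21*w - 6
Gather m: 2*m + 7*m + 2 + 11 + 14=9*m + 27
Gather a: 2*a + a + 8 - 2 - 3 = 3*a + 3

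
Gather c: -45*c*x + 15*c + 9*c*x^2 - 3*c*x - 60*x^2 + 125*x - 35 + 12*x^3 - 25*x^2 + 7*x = c*(9*x^2 - 48*x + 15) + 12*x^3 - 85*x^2 + 132*x - 35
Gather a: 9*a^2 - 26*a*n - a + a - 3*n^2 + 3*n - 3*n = 9*a^2 - 26*a*n - 3*n^2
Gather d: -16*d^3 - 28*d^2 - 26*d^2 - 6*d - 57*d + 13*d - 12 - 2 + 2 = -16*d^3 - 54*d^2 - 50*d - 12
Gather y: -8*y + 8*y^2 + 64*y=8*y^2 + 56*y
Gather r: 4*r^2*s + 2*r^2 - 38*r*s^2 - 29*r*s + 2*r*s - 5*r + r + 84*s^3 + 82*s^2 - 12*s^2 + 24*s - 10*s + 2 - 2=r^2*(4*s + 2) + r*(-38*s^2 - 27*s - 4) + 84*s^3 + 70*s^2 + 14*s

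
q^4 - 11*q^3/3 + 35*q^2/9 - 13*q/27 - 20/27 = (q - 5/3)*(q - 4/3)*(q - 1)*(q + 1/3)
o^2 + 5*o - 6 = (o - 1)*(o + 6)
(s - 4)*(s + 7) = s^2 + 3*s - 28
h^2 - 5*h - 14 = (h - 7)*(h + 2)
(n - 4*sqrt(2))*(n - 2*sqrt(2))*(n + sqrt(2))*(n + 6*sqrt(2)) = n^4 + sqrt(2)*n^3 - 56*n^2 + 40*sqrt(2)*n + 192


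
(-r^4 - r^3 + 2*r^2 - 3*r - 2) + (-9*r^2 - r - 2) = -r^4 - r^3 - 7*r^2 - 4*r - 4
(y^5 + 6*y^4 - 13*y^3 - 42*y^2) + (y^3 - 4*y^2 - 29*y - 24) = y^5 + 6*y^4 - 12*y^3 - 46*y^2 - 29*y - 24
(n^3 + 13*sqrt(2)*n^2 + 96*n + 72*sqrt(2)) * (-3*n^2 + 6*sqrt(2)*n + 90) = -3*n^5 - 33*sqrt(2)*n^4 - 42*n^3 + 1530*sqrt(2)*n^2 + 9504*n + 6480*sqrt(2)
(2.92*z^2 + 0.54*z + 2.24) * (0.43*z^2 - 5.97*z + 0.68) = 1.2556*z^4 - 17.2002*z^3 - 0.275*z^2 - 13.0056*z + 1.5232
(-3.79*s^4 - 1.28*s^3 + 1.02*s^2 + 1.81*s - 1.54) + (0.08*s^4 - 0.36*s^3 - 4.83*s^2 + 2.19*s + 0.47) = -3.71*s^4 - 1.64*s^3 - 3.81*s^2 + 4.0*s - 1.07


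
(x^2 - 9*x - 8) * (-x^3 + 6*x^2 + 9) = -x^5 + 15*x^4 - 46*x^3 - 39*x^2 - 81*x - 72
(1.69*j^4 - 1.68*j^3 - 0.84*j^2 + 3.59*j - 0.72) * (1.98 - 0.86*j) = -1.4534*j^5 + 4.791*j^4 - 2.604*j^3 - 4.7506*j^2 + 7.7274*j - 1.4256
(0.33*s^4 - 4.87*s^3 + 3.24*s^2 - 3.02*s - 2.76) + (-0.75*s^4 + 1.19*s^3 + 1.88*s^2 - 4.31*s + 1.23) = -0.42*s^4 - 3.68*s^3 + 5.12*s^2 - 7.33*s - 1.53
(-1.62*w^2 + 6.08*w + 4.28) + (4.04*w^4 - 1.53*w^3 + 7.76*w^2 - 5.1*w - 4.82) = 4.04*w^4 - 1.53*w^3 + 6.14*w^2 + 0.98*w - 0.54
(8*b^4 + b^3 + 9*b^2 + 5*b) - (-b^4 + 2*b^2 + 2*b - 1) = 9*b^4 + b^3 + 7*b^2 + 3*b + 1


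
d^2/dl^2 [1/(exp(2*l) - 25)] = 4*(exp(2*l) + 25)*exp(2*l)/(exp(2*l) - 25)^3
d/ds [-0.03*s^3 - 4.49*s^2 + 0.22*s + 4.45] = -0.09*s^2 - 8.98*s + 0.22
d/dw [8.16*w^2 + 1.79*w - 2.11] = 16.32*w + 1.79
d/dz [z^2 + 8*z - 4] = 2*z + 8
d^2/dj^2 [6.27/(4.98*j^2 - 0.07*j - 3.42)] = (310.997016*j^2 - 4.371444*j - 6.27*(9.96*j - 0.07)*(19.92*j - 0.14) - 213.576264)/(-4.98*j^2 + 0.07*j + 3.42)^3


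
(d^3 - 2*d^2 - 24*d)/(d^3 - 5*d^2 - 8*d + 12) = d*(d + 4)/(d^2 + d - 2)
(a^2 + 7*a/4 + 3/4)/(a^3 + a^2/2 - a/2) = (4*a + 3)/(2*a*(2*a - 1))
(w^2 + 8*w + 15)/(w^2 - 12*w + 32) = (w^2 + 8*w + 15)/(w^2 - 12*w + 32)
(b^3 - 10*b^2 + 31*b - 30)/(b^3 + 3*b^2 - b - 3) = (b^3 - 10*b^2 + 31*b - 30)/(b^3 + 3*b^2 - b - 3)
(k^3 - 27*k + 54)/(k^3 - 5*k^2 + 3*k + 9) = (k + 6)/(k + 1)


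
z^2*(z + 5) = z^3 + 5*z^2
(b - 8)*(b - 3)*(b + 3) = b^3 - 8*b^2 - 9*b + 72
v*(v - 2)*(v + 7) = v^3 + 5*v^2 - 14*v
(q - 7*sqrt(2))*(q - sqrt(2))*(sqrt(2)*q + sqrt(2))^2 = 2*q^4 - 16*sqrt(2)*q^3 + 4*q^3 - 32*sqrt(2)*q^2 + 30*q^2 - 16*sqrt(2)*q + 56*q + 28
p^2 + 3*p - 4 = (p - 1)*(p + 4)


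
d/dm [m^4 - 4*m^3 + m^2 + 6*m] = 4*m^3 - 12*m^2 + 2*m + 6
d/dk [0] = 0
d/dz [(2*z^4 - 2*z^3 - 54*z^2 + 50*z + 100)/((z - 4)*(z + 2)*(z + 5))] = 2*(z^4 - 4*z^3 - 15*z^2 + 76*z - 4)/(z^4 - 4*z^3 - 12*z^2 + 32*z + 64)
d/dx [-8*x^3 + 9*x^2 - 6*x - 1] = -24*x^2 + 18*x - 6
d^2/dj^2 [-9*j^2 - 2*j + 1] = -18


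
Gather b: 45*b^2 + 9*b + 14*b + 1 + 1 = 45*b^2 + 23*b + 2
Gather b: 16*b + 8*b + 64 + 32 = 24*b + 96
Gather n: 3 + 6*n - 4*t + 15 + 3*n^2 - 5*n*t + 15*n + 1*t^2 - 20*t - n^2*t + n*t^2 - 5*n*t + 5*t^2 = n^2*(3 - t) + n*(t^2 - 10*t + 21) + 6*t^2 - 24*t + 18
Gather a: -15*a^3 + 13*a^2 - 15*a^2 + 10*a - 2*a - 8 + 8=-15*a^3 - 2*a^2 + 8*a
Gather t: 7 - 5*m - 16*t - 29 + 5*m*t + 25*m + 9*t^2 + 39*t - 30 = 20*m + 9*t^2 + t*(5*m + 23) - 52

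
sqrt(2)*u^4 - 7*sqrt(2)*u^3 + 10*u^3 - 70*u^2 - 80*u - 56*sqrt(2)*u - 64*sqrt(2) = (u - 8)*(u + sqrt(2))*(u + 4*sqrt(2))*(sqrt(2)*u + sqrt(2))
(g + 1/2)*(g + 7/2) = g^2 + 4*g + 7/4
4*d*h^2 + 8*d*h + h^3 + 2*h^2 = h*(4*d + h)*(h + 2)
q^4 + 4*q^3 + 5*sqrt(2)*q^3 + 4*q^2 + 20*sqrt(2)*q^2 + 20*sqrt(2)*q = q*(q + 2)^2*(q + 5*sqrt(2))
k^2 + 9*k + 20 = (k + 4)*(k + 5)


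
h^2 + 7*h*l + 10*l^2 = (h + 2*l)*(h + 5*l)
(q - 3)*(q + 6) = q^2 + 3*q - 18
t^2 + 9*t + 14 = (t + 2)*(t + 7)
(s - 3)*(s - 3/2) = s^2 - 9*s/2 + 9/2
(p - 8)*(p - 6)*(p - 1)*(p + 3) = p^4 - 12*p^3 + 17*p^2 + 138*p - 144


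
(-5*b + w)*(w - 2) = -5*b*w + 10*b + w^2 - 2*w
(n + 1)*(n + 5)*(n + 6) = n^3 + 12*n^2 + 41*n + 30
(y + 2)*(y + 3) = y^2 + 5*y + 6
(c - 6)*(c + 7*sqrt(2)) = c^2 - 6*c + 7*sqrt(2)*c - 42*sqrt(2)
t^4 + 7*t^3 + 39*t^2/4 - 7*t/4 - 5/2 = (t - 1/2)*(t + 1/2)*(t + 2)*(t + 5)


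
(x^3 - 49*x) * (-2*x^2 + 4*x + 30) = -2*x^5 + 4*x^4 + 128*x^3 - 196*x^2 - 1470*x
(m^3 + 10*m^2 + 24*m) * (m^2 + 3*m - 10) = m^5 + 13*m^4 + 44*m^3 - 28*m^2 - 240*m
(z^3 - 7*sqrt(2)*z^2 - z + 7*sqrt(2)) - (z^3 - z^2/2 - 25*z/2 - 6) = -7*sqrt(2)*z^2 + z^2/2 + 23*z/2 + 6 + 7*sqrt(2)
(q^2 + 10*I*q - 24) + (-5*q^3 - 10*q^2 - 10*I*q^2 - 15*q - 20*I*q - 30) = -5*q^3 - 9*q^2 - 10*I*q^2 - 15*q - 10*I*q - 54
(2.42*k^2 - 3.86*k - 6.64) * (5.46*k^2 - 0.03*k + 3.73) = 13.2132*k^4 - 21.1482*k^3 - 27.112*k^2 - 14.1986*k - 24.7672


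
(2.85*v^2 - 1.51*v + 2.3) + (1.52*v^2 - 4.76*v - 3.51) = 4.37*v^2 - 6.27*v - 1.21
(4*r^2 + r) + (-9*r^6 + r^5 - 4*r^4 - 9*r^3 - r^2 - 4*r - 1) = -9*r^6 + r^5 - 4*r^4 - 9*r^3 + 3*r^2 - 3*r - 1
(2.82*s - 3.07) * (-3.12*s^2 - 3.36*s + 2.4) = -8.7984*s^3 + 0.103200000000001*s^2 + 17.0832*s - 7.368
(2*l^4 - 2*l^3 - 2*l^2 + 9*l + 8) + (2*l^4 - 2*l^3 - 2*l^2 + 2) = 4*l^4 - 4*l^3 - 4*l^2 + 9*l + 10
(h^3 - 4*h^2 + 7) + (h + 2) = h^3 - 4*h^2 + h + 9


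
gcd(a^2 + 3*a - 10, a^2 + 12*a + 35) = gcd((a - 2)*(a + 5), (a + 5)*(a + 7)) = a + 5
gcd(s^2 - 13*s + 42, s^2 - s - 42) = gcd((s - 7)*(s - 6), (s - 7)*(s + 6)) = s - 7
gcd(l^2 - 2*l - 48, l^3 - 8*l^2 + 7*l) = 1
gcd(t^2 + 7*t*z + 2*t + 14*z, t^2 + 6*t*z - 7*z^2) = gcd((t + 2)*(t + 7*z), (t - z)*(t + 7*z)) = t + 7*z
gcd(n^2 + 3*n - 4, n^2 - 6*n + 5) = n - 1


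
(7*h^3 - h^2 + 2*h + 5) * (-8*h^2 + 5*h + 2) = -56*h^5 + 43*h^4 - 7*h^3 - 32*h^2 + 29*h + 10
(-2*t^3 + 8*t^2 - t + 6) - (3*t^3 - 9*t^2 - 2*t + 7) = -5*t^3 + 17*t^2 + t - 1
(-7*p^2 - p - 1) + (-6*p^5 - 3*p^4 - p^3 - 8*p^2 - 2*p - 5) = -6*p^5 - 3*p^4 - p^3 - 15*p^2 - 3*p - 6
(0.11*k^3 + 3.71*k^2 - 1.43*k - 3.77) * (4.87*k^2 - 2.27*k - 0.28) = 0.5357*k^5 + 17.818*k^4 - 15.4166*k^3 - 16.1526*k^2 + 8.9583*k + 1.0556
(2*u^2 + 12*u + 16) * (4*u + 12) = 8*u^3 + 72*u^2 + 208*u + 192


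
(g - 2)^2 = g^2 - 4*g + 4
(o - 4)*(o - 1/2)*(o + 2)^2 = o^4 - o^3/2 - 12*o^2 - 10*o + 8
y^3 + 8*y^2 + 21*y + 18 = (y + 2)*(y + 3)^2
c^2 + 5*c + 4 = (c + 1)*(c + 4)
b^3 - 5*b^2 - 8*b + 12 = (b - 6)*(b - 1)*(b + 2)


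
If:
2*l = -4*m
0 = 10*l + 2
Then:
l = -1/5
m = 1/10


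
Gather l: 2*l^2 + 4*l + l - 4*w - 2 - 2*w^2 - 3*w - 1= 2*l^2 + 5*l - 2*w^2 - 7*w - 3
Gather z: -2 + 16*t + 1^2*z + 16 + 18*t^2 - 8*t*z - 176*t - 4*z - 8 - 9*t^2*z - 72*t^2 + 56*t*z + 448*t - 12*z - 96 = -54*t^2 + 288*t + z*(-9*t^2 + 48*t - 15) - 90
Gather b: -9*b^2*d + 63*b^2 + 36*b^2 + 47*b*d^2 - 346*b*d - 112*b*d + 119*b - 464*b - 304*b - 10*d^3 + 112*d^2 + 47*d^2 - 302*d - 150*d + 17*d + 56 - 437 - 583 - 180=b^2*(99 - 9*d) + b*(47*d^2 - 458*d - 649) - 10*d^3 + 159*d^2 - 435*d - 1144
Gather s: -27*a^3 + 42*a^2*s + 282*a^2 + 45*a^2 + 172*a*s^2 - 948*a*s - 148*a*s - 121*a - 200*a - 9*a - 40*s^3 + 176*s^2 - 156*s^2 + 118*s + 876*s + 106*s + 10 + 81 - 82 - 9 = -27*a^3 + 327*a^2 - 330*a - 40*s^3 + s^2*(172*a + 20) + s*(42*a^2 - 1096*a + 1100)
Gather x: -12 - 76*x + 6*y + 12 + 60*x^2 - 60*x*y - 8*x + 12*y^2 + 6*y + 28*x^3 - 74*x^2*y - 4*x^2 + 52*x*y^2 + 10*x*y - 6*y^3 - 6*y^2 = 28*x^3 + x^2*(56 - 74*y) + x*(52*y^2 - 50*y - 84) - 6*y^3 + 6*y^2 + 12*y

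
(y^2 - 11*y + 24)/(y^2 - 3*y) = (y - 8)/y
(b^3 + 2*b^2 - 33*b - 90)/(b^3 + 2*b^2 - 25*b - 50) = (b^2 - 3*b - 18)/(b^2 - 3*b - 10)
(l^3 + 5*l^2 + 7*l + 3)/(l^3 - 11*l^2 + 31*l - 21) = (l^3 + 5*l^2 + 7*l + 3)/(l^3 - 11*l^2 + 31*l - 21)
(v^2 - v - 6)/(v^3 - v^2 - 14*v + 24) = (v + 2)/(v^2 + 2*v - 8)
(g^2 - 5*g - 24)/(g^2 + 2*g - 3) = (g - 8)/(g - 1)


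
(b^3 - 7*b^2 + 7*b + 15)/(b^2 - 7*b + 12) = (b^2 - 4*b - 5)/(b - 4)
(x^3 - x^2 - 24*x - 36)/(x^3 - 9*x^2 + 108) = (x + 2)/(x - 6)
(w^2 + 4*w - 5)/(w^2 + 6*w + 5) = (w - 1)/(w + 1)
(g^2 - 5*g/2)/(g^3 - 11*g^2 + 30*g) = (g - 5/2)/(g^2 - 11*g + 30)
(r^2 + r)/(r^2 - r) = (r + 1)/(r - 1)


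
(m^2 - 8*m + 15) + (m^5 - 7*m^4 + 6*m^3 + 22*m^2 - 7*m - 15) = m^5 - 7*m^4 + 6*m^3 + 23*m^2 - 15*m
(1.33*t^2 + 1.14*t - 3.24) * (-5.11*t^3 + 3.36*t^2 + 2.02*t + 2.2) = -6.7963*t^5 - 1.3566*t^4 + 23.0734*t^3 - 5.6576*t^2 - 4.0368*t - 7.128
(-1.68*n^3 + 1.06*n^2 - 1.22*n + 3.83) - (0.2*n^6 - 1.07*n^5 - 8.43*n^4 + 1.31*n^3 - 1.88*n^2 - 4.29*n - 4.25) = -0.2*n^6 + 1.07*n^5 + 8.43*n^4 - 2.99*n^3 + 2.94*n^2 + 3.07*n + 8.08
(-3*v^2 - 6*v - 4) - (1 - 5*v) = -3*v^2 - v - 5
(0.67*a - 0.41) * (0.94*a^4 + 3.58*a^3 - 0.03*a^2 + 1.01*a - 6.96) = 0.6298*a^5 + 2.0132*a^4 - 1.4879*a^3 + 0.689*a^2 - 5.0773*a + 2.8536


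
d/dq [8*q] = 8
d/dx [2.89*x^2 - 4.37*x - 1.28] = 5.78*x - 4.37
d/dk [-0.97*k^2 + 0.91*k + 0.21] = 0.91 - 1.94*k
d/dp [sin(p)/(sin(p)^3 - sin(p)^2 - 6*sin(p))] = (1 - 2*sin(p))*cos(p)/(sin(p) + cos(p)^2 + 5)^2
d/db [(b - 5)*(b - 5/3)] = 2*b - 20/3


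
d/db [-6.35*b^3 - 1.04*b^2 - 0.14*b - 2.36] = -19.05*b^2 - 2.08*b - 0.14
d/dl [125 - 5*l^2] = -10*l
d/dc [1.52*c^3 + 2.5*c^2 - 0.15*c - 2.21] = 4.56*c^2 + 5.0*c - 0.15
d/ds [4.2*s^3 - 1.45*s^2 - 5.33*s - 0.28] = 12.6*s^2 - 2.9*s - 5.33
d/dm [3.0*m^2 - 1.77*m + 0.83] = 6.0*m - 1.77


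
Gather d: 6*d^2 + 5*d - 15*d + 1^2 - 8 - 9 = 6*d^2 - 10*d - 16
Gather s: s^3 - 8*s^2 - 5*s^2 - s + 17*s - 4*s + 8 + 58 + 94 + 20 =s^3 - 13*s^2 + 12*s + 180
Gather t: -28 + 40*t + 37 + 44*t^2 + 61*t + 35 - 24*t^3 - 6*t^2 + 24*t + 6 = -24*t^3 + 38*t^2 + 125*t + 50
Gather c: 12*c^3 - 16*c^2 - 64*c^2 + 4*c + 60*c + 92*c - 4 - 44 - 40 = 12*c^3 - 80*c^2 + 156*c - 88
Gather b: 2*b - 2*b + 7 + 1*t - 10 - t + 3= 0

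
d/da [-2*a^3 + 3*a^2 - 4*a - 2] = -6*a^2 + 6*a - 4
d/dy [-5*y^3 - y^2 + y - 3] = -15*y^2 - 2*y + 1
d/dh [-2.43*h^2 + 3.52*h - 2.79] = 3.52 - 4.86*h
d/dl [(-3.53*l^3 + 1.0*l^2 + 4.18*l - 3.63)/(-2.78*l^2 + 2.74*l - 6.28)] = (9.8134*l^4 - 19.3444*l^3 + 80.8656*l^2 - 32.7428*l - 16.3042)/(7.7284*l^4 - 15.2344*l^3 + 42.4244*l^2 - 34.4144*l + 39.4384)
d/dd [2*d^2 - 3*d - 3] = 4*d - 3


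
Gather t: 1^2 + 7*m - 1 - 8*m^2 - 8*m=-8*m^2 - m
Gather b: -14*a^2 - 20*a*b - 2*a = -14*a^2 - 20*a*b - 2*a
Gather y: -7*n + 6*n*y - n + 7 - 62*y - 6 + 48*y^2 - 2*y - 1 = -8*n + 48*y^2 + y*(6*n - 64)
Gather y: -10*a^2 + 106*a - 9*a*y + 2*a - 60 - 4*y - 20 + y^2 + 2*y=-10*a^2 + 108*a + y^2 + y*(-9*a - 2) - 80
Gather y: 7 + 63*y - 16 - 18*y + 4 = 45*y - 5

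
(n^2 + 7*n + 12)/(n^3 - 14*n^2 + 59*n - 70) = (n^2 + 7*n + 12)/(n^3 - 14*n^2 + 59*n - 70)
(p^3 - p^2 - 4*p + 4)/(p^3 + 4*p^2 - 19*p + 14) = (p + 2)/(p + 7)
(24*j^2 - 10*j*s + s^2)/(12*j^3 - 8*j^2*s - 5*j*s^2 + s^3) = (-4*j + s)/(-2*j^2 + j*s + s^2)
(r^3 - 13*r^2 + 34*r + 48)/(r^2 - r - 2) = (r^2 - 14*r + 48)/(r - 2)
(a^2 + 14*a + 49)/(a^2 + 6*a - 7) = (a + 7)/(a - 1)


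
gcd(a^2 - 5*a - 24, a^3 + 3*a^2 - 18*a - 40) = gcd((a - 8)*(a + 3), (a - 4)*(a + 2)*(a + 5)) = 1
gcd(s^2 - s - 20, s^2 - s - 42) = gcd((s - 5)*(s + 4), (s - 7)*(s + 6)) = 1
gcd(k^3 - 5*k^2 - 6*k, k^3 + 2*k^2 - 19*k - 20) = k + 1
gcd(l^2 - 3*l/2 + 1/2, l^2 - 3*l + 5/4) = l - 1/2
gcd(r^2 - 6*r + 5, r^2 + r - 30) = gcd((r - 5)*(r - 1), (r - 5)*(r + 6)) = r - 5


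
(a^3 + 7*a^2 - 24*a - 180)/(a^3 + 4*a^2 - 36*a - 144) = (a^2 + a - 30)/(a^2 - 2*a - 24)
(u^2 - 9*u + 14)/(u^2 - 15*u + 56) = (u - 2)/(u - 8)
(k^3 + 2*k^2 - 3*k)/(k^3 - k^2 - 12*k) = (k - 1)/(k - 4)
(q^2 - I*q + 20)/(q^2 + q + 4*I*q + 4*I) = (q - 5*I)/(q + 1)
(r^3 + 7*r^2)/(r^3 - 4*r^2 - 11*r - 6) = r^2*(r + 7)/(r^3 - 4*r^2 - 11*r - 6)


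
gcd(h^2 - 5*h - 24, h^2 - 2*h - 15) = h + 3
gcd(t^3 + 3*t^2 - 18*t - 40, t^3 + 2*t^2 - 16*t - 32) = t^2 - 2*t - 8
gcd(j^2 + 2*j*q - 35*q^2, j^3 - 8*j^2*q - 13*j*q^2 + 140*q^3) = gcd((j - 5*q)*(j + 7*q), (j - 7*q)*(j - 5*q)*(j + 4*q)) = -j + 5*q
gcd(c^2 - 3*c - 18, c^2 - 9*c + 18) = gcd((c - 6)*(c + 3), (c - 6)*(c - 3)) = c - 6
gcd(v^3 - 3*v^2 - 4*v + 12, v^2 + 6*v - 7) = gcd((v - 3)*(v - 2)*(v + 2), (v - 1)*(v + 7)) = 1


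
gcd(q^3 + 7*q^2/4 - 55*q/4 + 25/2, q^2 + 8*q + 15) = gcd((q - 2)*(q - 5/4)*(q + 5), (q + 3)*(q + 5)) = q + 5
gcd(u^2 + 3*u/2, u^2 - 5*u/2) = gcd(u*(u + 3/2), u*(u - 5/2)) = u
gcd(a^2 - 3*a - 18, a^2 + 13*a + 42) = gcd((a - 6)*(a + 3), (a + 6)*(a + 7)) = 1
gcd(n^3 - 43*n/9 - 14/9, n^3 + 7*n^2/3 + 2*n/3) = n^2 + 7*n/3 + 2/3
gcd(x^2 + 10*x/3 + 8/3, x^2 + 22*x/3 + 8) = x + 4/3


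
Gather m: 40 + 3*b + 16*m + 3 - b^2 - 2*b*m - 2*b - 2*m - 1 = -b^2 + b + m*(14 - 2*b) + 42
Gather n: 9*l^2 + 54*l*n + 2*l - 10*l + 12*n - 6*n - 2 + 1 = 9*l^2 - 8*l + n*(54*l + 6) - 1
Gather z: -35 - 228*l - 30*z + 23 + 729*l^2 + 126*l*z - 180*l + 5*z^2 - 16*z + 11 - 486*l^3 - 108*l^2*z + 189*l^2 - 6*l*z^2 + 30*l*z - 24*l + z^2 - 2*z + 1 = -486*l^3 + 918*l^2 - 432*l + z^2*(6 - 6*l) + z*(-108*l^2 + 156*l - 48)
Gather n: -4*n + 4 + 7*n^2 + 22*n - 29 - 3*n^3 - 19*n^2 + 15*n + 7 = -3*n^3 - 12*n^2 + 33*n - 18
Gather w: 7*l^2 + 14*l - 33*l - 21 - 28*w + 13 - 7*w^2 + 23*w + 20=7*l^2 - 19*l - 7*w^2 - 5*w + 12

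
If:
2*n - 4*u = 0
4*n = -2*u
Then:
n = 0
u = 0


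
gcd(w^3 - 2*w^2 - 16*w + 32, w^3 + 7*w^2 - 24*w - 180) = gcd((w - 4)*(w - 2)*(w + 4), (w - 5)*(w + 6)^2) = 1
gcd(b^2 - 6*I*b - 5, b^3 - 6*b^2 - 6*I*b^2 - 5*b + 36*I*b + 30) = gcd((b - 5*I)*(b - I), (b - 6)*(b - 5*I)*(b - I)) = b^2 - 6*I*b - 5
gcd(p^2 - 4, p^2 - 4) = p^2 - 4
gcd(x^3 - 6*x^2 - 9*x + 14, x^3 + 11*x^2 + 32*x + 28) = x + 2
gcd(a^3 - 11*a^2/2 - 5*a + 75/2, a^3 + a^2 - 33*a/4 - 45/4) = a^2 - a/2 - 15/2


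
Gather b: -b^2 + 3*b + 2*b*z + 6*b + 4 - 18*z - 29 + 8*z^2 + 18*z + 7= -b^2 + b*(2*z + 9) + 8*z^2 - 18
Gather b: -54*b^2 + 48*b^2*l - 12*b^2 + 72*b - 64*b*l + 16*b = b^2*(48*l - 66) + b*(88 - 64*l)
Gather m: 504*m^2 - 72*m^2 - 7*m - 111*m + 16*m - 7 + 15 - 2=432*m^2 - 102*m + 6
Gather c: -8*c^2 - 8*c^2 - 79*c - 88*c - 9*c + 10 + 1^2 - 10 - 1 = -16*c^2 - 176*c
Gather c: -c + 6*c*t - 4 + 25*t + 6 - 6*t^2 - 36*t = c*(6*t - 1) - 6*t^2 - 11*t + 2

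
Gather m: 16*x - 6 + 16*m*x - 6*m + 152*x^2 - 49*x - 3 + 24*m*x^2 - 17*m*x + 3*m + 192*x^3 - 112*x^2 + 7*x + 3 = m*(24*x^2 - x - 3) + 192*x^3 + 40*x^2 - 26*x - 6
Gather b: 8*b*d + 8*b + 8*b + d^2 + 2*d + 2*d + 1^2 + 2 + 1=b*(8*d + 16) + d^2 + 4*d + 4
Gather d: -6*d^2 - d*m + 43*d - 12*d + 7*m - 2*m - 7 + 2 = -6*d^2 + d*(31 - m) + 5*m - 5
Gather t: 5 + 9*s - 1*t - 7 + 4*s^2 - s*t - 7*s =4*s^2 + 2*s + t*(-s - 1) - 2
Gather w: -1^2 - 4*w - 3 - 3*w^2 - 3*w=-3*w^2 - 7*w - 4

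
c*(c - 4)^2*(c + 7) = c^4 - c^3 - 40*c^2 + 112*c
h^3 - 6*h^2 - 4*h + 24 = (h - 6)*(h - 2)*(h + 2)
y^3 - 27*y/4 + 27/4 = (y - 3/2)^2*(y + 3)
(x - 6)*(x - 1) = x^2 - 7*x + 6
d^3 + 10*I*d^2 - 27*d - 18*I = (d + I)*(d + 3*I)*(d + 6*I)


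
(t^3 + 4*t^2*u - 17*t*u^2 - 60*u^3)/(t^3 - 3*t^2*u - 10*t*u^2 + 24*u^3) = (t + 5*u)/(t - 2*u)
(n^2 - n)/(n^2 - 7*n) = (n - 1)/(n - 7)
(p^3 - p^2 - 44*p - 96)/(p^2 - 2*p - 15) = (p^2 - 4*p - 32)/(p - 5)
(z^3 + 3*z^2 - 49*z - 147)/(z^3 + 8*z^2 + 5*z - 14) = (z^2 - 4*z - 21)/(z^2 + z - 2)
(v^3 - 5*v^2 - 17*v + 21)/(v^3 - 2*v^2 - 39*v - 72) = (v^2 - 8*v + 7)/(v^2 - 5*v - 24)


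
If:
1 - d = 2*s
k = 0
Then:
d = 1 - 2*s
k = 0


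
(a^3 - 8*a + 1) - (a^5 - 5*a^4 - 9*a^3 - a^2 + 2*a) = -a^5 + 5*a^4 + 10*a^3 + a^2 - 10*a + 1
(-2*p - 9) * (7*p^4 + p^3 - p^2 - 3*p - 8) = -14*p^5 - 65*p^4 - 7*p^3 + 15*p^2 + 43*p + 72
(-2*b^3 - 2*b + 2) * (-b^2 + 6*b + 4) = 2*b^5 - 12*b^4 - 6*b^3 - 14*b^2 + 4*b + 8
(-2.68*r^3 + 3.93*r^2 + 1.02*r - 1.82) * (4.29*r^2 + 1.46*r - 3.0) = -11.4972*r^5 + 12.9469*r^4 + 18.1536*r^3 - 18.1086*r^2 - 5.7172*r + 5.46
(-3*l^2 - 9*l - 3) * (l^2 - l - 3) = -3*l^4 - 6*l^3 + 15*l^2 + 30*l + 9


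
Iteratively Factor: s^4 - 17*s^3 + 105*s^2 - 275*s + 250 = (s - 5)*(s^3 - 12*s^2 + 45*s - 50) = (s - 5)^2*(s^2 - 7*s + 10) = (s - 5)^2*(s - 2)*(s - 5)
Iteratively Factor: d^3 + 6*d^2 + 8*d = (d)*(d^2 + 6*d + 8) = d*(d + 2)*(d + 4)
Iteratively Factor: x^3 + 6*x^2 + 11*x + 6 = (x + 3)*(x^2 + 3*x + 2) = (x + 1)*(x + 3)*(x + 2)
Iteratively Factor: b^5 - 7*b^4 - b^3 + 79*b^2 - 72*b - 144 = (b - 4)*(b^4 - 3*b^3 - 13*b^2 + 27*b + 36) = (b - 4)*(b + 1)*(b^3 - 4*b^2 - 9*b + 36) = (b - 4)*(b - 3)*(b + 1)*(b^2 - b - 12) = (b - 4)*(b - 3)*(b + 1)*(b + 3)*(b - 4)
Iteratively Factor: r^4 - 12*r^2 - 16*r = (r - 4)*(r^3 + 4*r^2 + 4*r) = r*(r - 4)*(r^2 + 4*r + 4) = r*(r - 4)*(r + 2)*(r + 2)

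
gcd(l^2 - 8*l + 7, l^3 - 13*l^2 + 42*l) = l - 7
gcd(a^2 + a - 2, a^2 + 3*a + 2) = a + 2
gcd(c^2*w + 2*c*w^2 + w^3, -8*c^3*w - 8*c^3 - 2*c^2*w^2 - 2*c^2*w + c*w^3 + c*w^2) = 1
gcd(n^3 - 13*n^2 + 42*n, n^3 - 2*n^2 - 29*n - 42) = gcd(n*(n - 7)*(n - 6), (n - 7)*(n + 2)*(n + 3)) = n - 7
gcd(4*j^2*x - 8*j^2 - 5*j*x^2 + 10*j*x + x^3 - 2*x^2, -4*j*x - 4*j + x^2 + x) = -4*j + x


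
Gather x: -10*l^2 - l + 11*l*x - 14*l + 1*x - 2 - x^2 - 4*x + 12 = -10*l^2 - 15*l - x^2 + x*(11*l - 3) + 10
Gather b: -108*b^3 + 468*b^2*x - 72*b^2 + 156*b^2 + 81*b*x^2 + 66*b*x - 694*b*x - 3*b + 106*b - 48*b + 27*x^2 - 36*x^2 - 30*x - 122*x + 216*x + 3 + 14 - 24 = -108*b^3 + b^2*(468*x + 84) + b*(81*x^2 - 628*x + 55) - 9*x^2 + 64*x - 7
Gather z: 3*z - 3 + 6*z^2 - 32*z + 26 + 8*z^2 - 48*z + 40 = 14*z^2 - 77*z + 63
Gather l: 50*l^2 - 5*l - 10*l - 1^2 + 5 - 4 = 50*l^2 - 15*l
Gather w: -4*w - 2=-4*w - 2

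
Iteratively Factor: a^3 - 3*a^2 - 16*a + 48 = (a - 4)*(a^2 + a - 12) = (a - 4)*(a - 3)*(a + 4)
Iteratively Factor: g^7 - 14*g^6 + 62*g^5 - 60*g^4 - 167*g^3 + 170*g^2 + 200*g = (g + 1)*(g^6 - 15*g^5 + 77*g^4 - 137*g^3 - 30*g^2 + 200*g) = (g - 5)*(g + 1)*(g^5 - 10*g^4 + 27*g^3 - 2*g^2 - 40*g) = (g - 5)^2*(g + 1)*(g^4 - 5*g^3 + 2*g^2 + 8*g) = (g - 5)^2*(g - 2)*(g + 1)*(g^3 - 3*g^2 - 4*g) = (g - 5)^2*(g - 2)*(g + 1)^2*(g^2 - 4*g) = g*(g - 5)^2*(g - 2)*(g + 1)^2*(g - 4)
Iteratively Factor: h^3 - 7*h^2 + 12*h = (h - 3)*(h^2 - 4*h) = (h - 4)*(h - 3)*(h)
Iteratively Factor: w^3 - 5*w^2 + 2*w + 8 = (w - 2)*(w^2 - 3*w - 4) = (w - 4)*(w - 2)*(w + 1)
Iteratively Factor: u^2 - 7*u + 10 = (u - 5)*(u - 2)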